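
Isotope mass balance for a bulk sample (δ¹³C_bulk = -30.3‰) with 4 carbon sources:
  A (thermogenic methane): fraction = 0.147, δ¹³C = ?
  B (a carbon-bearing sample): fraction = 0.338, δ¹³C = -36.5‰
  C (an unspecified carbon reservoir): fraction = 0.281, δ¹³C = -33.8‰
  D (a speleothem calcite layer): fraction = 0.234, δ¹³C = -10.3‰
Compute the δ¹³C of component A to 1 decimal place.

-41.2‰

Isotope mass balance: δ_bulk = Σ fᵢ·δᵢ.
-30.3 = 0.147×δ_A + 0.338×(-36.5) + 0.281×(-33.8) + 0.234×(-10.3)
0.147·δ_A = -30.3 − (-24.245) = -6.055
δ_A = -6.055 / 0.147 = -41.19‰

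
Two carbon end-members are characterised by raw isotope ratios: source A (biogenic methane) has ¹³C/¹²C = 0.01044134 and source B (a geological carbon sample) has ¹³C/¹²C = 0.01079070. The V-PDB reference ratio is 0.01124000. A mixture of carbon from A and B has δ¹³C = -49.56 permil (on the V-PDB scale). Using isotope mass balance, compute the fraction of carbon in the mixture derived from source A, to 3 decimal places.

0.308

δ_A = (0.01044134/0.01124000 − 1)×1000 = (0.928945 − 1)×1000 = -71.055 permil
δ_B = (0.01079070/0.01124000 − 1)×1000 = (0.960027 − 1)×1000 = -39.973 permil
f_A = (δ_mix − δ_B)/(δ_A − δ_B) = (-49.56 − (-39.973))/(-71.055 − (-39.973))
f_A = -9.587 / -31.082 = 0.3084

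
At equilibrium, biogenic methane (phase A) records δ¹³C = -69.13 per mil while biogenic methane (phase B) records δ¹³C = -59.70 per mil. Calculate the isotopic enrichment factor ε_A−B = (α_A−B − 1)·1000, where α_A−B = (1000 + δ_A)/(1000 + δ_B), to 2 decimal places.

-10.03 per mil

α_A−B = (1000 + -69.13) / (1000 + -59.70) = 930.87 / 940.30 = 0.989971
ε_A−B = (0.989971 − 1) × 1000 = -10.029 per mil
(The approximation ε ≈ δ_A − δ_B would give -9.43 per mil.)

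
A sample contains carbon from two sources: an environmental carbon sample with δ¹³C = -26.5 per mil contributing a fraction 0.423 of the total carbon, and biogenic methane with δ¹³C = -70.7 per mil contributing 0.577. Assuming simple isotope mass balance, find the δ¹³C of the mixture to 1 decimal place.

δ_mix = f_A·δ_A + f_B·δ_B
δ_mix = 0.423 × (-26.5) + 0.577 × (-70.7)
δ_mix = -11.21 + -40.79 = -52.00 per mil

-52.0 per mil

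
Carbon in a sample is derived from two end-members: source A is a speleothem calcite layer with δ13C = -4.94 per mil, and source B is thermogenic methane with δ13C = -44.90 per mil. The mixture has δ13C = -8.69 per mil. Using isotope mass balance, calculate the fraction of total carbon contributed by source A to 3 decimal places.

δ_mix = f_A·δ_A + (1 − f_A)·δ_B  ⇒  f_A = (δ_mix − δ_B)/(δ_A − δ_B)
f_A = (-8.69 − (-44.90)) / (-4.94 − (-44.90))
f_A = 36.21 / 39.96 = 0.9062

0.906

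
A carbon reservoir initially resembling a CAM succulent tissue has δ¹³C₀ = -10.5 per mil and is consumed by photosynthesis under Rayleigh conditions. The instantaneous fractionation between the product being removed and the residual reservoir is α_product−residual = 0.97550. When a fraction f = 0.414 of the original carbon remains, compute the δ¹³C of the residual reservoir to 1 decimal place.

Rayleigh residual: δ_res = (δ₀ + 1000)·f^(α−1) − 1000
α − 1 = -0.02450
f^(α−1) = 0.414^(-0.02450) = 1.021841
δ_res = (-10.5 + 1000) × 1.021841 − 1000 = 1011.112 − 1000 = 11.11 per mil

11.1 per mil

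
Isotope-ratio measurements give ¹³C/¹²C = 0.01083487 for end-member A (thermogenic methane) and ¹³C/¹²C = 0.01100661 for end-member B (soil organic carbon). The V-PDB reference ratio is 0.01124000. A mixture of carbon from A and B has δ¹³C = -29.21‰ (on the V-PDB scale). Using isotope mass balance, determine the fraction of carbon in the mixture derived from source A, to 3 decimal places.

δ_A = (0.01083487/0.01124000 − 1)×1000 = (0.963956 − 1)×1000 = -36.044‰
δ_B = (0.01100661/0.01124000 − 1)×1000 = (0.979236 − 1)×1000 = -20.764‰
f_A = (δ_mix − δ_B)/(δ_A − δ_B) = (-29.21 − (-20.764))/(-36.044 − (-20.764))
f_A = -8.446 / -15.279 = 0.5528

0.553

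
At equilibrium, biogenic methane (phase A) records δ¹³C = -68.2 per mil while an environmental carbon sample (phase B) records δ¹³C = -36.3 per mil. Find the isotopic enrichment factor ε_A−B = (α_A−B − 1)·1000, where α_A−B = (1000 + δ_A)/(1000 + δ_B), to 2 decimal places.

α_A−B = (1000 + -68.2) / (1000 + -36.3) = 931.8 / 963.7 = 0.966898
ε_A−B = (0.966898 − 1) × 1000 = -33.102 per mil
(The approximation ε ≈ δ_A − δ_B would give -31.9 per mil.)

-33.10 per mil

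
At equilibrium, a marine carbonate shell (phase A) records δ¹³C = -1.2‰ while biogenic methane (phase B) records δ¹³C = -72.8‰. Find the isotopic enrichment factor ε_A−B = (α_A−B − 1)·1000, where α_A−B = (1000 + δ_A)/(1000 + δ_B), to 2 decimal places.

α_A−B = (1000 + -1.2) / (1000 + -72.8) = 998.8 / 927.2 = 1.077222
ε_A−B = (1.077222 − 1) × 1000 = 77.222‰
(The approximation ε ≈ δ_A − δ_B would give 71.6‰.)

77.22‰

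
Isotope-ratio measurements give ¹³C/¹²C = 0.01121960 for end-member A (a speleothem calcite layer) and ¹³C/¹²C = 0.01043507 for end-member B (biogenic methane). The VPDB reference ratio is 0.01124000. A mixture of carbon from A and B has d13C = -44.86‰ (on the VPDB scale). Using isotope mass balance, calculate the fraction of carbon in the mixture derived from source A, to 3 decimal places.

0.383

δ_A = (0.01121960/0.01124000 − 1)×1000 = (0.998185 − 1)×1000 = -1.815‰
δ_B = (0.01043507/0.01124000 − 1)×1000 = (0.928387 − 1)×1000 = -71.613‰
f_A = (δ_mix − δ_B)/(δ_A − δ_B) = (-44.86 − (-71.613))/(-1.815 − (-71.613))
f_A = 26.753 / 69.798 = 0.3833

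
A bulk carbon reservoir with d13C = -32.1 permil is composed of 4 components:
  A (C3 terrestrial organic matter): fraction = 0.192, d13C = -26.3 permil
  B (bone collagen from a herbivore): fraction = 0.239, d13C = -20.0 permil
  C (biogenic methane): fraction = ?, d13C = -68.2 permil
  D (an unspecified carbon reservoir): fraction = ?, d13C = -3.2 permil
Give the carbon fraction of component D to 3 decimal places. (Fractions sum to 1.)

0.254

Let f_D and f_C be the unknown fractions; fractions sum to 1 so f_D + f_C = 0.569.
Mass balance: Σ fᵢ·δᵢ = δ_bulk ⇒ f_D·(-3.2) + f_C·(-68.2) = -32.1 − (-9.830) = -22.270
Substitute f_C = 0.569 − f_D:
f_D·(-3.2 − -68.2) = -22.270 − 0.569×(-68.2) = 16.535
f_D = 16.535 / 65.0 = 0.2544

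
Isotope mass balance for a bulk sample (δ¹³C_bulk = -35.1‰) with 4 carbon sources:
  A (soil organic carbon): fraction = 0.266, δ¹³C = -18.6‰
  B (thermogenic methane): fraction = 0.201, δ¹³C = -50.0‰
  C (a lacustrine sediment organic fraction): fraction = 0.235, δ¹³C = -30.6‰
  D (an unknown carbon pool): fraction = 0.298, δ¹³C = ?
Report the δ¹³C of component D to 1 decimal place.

Isotope mass balance: δ_bulk = Σ fᵢ·δᵢ.
-35.1 = 0.266×(-18.6) + 0.201×(-50.0) + 0.235×(-30.6) + 0.298×δ_D
0.298·δ_D = -35.1 − (-22.189) = -12.911
δ_D = -12.911 / 0.298 = -43.33‰

-43.3‰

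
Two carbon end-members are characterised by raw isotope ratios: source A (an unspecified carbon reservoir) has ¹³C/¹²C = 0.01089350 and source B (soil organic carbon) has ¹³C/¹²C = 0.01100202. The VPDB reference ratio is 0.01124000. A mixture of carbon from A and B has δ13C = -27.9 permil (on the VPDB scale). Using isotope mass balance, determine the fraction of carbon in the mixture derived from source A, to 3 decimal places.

δ_A = (0.01089350/0.01124000 − 1)×1000 = (0.969173 − 1)×1000 = -30.827 permil
δ_B = (0.01100202/0.01124000 − 1)×1000 = (0.978827 − 1)×1000 = -21.173 permil
f_A = (δ_mix − δ_B)/(δ_A − δ_B) = (-27.9 − (-21.173))/(-30.827 − (-21.173))
f_A = -6.727 / -9.655 = 0.6968

0.697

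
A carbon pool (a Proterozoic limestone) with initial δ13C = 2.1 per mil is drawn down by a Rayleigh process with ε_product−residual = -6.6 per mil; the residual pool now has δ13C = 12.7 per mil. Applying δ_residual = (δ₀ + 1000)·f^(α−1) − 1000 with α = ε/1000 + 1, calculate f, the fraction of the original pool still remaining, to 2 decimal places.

α − 1 = ε/1000 = -0.0066
(δ_res + 1000)/(δ₀ + 1000) = (12.7 + 1000)/(2.1 + 1000) = 1012.7/1002.1 = 1.010578
f = 1.010578^(1/-0.0066) = exp(ln(1.010578)/-0.0066) = exp(0.01052/-0.0066)
f = exp(-1.5943) = 0.2031

0.20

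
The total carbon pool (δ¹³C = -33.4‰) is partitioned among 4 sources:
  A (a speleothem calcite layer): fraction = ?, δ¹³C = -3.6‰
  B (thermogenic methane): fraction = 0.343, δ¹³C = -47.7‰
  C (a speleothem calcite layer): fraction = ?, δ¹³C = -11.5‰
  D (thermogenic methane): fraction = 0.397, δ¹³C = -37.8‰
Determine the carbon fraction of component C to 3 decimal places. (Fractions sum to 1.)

Let f_C and f_A be the unknown fractions; fractions sum to 1 so f_C + f_A = 0.260.
Mass balance: Σ fᵢ·δᵢ = δ_bulk ⇒ f_C·(-11.5) + f_A·(-3.6) = -33.4 − (-31.368) = -2.032
Substitute f_A = 0.260 − f_C:
f_C·(-11.5 − -3.6) = -2.032 − 0.260×(-3.6) = -1.096
f_C = -1.096 / -7.9 = 0.1388

0.139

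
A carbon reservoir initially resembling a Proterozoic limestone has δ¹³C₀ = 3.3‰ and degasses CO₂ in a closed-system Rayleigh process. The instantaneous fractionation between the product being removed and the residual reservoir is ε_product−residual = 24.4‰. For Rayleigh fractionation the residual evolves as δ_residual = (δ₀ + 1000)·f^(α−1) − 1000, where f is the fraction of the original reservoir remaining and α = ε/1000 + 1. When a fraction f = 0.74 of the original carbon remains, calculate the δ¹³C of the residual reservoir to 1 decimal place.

-4.0‰

Rayleigh residual: δ_res = (δ₀ + 1000)·f^(α−1) − 1000
α = ε/1000 + 1 = 1.02440, so α − 1 = 0.02440
f^(α−1) = 0.74^(0.02440) = 0.992680
δ_res = (3.3 + 1000) × 0.992680 − 1000 = 995.956 − 1000 = -4.04‰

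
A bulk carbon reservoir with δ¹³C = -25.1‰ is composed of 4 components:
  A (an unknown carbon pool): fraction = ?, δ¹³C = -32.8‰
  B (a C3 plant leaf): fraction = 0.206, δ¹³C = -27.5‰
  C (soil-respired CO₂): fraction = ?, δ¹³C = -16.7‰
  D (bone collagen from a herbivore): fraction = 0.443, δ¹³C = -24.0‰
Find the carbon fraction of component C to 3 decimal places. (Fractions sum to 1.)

0.168

Let f_C and f_A be the unknown fractions; fractions sum to 1 so f_C + f_A = 0.351.
Mass balance: Σ fᵢ·δᵢ = δ_bulk ⇒ f_C·(-16.7) + f_A·(-32.8) = -25.1 − (-16.297) = -8.803
Substitute f_A = 0.351 − f_C:
f_C·(-16.7 − -32.8) = -8.803 − 0.351×(-32.8) = 2.710
f_C = 2.710 / 16.1 = 0.1683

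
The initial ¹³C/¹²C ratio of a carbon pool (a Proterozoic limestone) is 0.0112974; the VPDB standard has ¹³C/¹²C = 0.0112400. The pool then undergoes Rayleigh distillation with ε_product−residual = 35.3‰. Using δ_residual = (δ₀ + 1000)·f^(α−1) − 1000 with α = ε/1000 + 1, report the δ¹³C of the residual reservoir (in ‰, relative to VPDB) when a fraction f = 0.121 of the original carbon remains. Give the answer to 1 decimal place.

-67.1‰

δ₀ = (0.0112974/0.0112400 − 1)×1000 = (1.005107 − 1)×1000 = 5.107‰
α − 1 = ε/1000 = 0.0353
f^(α−1) = 0.121^(0.0353) = 0.928159
δ_res = (5.107 + 1000) × 0.928159 − 1000 = 932.899 − 1000 = -67.10‰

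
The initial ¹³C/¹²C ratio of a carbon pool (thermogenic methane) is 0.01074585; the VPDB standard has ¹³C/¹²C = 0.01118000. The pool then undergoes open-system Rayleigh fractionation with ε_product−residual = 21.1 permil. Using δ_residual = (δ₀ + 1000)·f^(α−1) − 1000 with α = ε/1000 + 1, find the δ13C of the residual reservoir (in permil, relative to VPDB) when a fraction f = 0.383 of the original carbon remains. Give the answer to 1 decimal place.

δ₀ = (0.01074585/0.01118000 − 1)×1000 = (0.961167 − 1)×1000 = -38.833 permil
α − 1 = ε/1000 = 0.0211
f^(α−1) = 0.383^(0.0211) = 0.979954
δ_res = (-38.833 + 1000) × 0.979954 − 1000 = 941.899 − 1000 = -58.10 permil

-58.1 permil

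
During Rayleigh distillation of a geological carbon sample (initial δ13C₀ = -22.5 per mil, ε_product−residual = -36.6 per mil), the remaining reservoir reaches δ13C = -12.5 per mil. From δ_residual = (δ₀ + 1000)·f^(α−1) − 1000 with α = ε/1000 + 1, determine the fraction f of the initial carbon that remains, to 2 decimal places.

0.76

α − 1 = ε/1000 = -0.0366
(δ_res + 1000)/(δ₀ + 1000) = (-12.5 + 1000)/(-22.5 + 1000) = 987.5/977.5 = 1.010230
f = 1.010230^(1/-0.0366) = exp(ln(1.010230)/-0.0366) = exp(0.01018/-0.0366)
f = exp(-0.2781) = 0.7572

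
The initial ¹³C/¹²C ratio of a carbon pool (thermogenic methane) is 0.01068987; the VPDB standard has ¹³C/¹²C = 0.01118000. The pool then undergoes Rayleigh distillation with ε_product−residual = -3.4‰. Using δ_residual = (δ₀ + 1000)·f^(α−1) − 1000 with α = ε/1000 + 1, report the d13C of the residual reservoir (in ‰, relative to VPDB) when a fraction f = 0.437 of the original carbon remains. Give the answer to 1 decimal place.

δ₀ = (0.01068987/0.01118000 − 1)×1000 = (0.956160 − 1)×1000 = -43.840‰
α − 1 = ε/1000 = -0.0034
f^(α−1) = 0.437^(-0.0034) = 1.002819
δ_res = (-43.840 + 1000) × 1.002819 − 1000 = 958.855 − 1000 = -41.14‰

-41.1‰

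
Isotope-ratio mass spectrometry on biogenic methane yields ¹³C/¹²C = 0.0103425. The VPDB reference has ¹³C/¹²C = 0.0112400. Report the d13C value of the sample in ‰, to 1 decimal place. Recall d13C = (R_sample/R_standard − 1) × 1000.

-79.8‰

d13C = (R_sample / R_standard − 1) × 1000
R_sample / R_standard = 0.0103425 / 0.0112400 = 0.920151
d13C = (0.920151 − 1) × 1000 = -79.85‰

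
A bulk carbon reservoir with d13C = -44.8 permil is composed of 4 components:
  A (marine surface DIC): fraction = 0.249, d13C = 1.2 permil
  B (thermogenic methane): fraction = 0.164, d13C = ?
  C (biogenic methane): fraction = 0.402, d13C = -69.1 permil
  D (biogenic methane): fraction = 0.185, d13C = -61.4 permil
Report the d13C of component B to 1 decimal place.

-36.4 permil

Isotope mass balance: δ_bulk = Σ fᵢ·δᵢ.
-44.8 = 0.249×(1.2) + 0.164×δ_B + 0.402×(-69.1) + 0.185×(-61.4)
0.164·δ_B = -44.8 − (-38.838) = -5.962
δ_B = -5.962 / 0.164 = -36.35 permil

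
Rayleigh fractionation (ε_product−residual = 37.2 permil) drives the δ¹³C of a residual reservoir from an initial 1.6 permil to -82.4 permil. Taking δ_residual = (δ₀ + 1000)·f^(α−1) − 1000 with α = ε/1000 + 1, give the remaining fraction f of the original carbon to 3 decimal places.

α − 1 = ε/1000 = 0.0372
(δ_res + 1000)/(δ₀ + 1000) = (-82.4 + 1000)/(1.6 + 1000) = 917.6/1001.6 = 0.916134
f = 0.916134^(1/0.0372) = exp(ln(0.916134)/0.0372) = exp(-0.08759/0.0372)
f = exp(-2.3546) = 0.0949

0.095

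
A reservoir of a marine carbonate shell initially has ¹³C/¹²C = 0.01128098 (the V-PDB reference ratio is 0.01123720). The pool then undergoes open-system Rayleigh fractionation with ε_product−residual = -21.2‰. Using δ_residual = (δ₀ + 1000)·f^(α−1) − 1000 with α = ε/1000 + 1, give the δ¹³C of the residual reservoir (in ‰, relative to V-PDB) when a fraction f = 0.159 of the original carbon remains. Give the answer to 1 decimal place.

43.8‰

δ₀ = (0.01128098/0.01123720 − 1)×1000 = (1.003896 − 1)×1000 = 3.896‰
α − 1 = ε/1000 = -0.0212
f^(α−1) = 0.159^(-0.0212) = 1.039753
δ_res = (3.896 + 1000) × 1.039753 − 1000 = 1043.804 − 1000 = 43.80‰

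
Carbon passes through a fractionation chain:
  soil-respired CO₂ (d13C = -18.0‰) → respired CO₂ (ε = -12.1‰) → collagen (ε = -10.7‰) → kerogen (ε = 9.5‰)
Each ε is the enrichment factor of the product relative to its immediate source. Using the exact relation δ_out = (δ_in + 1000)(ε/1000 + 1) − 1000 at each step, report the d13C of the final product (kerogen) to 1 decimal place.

step 1: δ = (-18.00 + 1000)·(-12.1/1000 + 1) − 1000 = -29.88‰
step 2: δ = (-29.88 + 1000)·(-10.7/1000 + 1) − 1000 = -40.26‰
step 3: δ = (-40.26 + 1000)·(9.5/1000 + 1) − 1000 = -31.14‰

-31.1‰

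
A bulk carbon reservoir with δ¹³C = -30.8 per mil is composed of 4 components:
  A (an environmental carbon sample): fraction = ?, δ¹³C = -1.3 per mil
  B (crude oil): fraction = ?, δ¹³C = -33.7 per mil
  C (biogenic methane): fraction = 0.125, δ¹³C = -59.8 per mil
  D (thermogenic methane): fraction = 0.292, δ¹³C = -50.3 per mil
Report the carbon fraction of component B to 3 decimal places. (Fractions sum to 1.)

Let f_B and f_A be the unknown fractions; fractions sum to 1 so f_B + f_A = 0.583.
Mass balance: Σ fᵢ·δᵢ = δ_bulk ⇒ f_B·(-33.7) + f_A·(-1.3) = -30.8 − (-22.163) = -8.637
Substitute f_A = 0.583 − f_B:
f_B·(-33.7 − -1.3) = -8.637 − 0.583×(-1.3) = -7.880
f_B = -7.880 / -32.4 = 0.2432

0.243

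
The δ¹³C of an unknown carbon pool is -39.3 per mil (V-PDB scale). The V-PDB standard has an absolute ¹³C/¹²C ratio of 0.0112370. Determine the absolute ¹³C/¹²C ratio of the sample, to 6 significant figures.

0.0107954

R_sample = R_standard × (δ¹³C/1000 + 1)
R_sample = 0.0112370 × (-39.3/1000 + 1) = 0.0112370 × 0.960700
R_sample = 0.0107954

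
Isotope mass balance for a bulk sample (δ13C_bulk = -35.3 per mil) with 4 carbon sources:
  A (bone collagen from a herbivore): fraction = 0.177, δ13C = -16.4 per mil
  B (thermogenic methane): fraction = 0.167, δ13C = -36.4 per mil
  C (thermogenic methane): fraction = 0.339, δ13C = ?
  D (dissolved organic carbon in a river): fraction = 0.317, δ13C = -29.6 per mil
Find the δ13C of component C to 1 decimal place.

Isotope mass balance: δ_bulk = Σ fᵢ·δᵢ.
-35.3 = 0.177×(-16.4) + 0.167×(-36.4) + 0.339×δ_C + 0.317×(-29.6)
0.339·δ_C = -35.3 − (-18.365) = -16.935
δ_C = -16.935 / 0.339 = -49.96 per mil

-50.0 per mil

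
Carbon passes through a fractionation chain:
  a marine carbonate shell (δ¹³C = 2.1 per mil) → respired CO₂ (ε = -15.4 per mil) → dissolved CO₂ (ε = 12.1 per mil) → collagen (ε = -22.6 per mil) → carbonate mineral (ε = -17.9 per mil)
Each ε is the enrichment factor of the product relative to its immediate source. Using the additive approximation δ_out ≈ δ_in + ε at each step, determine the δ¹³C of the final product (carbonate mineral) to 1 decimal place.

step 1: δ ≈ 2.1 + (-15.4) = -13.3 per mil
step 2: δ ≈ -13.3 + (12.1) = -1.2 per mil
step 3: δ ≈ -1.2 + (-22.6) = -23.8 per mil
step 4: δ ≈ -23.8 + (-17.9) = -41.7 per mil

-41.7 per mil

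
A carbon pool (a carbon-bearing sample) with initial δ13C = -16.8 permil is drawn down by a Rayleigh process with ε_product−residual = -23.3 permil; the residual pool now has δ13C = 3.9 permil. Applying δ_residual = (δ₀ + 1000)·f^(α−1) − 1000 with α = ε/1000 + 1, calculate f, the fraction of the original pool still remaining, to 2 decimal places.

0.41

α − 1 = ε/1000 = -0.0233
(δ_res + 1000)/(δ₀ + 1000) = (3.9 + 1000)/(-16.8 + 1000) = 1003.9/983.2 = 1.021054
f = 1.021054^(1/-0.0233) = exp(ln(1.021054)/-0.0233) = exp(0.02084/-0.0233)
f = exp(-0.8942) = 0.4089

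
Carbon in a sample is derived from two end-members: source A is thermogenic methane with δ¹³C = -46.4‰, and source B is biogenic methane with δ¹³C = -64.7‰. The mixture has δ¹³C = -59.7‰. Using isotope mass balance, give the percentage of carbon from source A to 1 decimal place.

δ_mix = f_A·δ_A + (1 − f_A)·δ_B  ⇒  f_A = (δ_mix − δ_B)/(δ_A − δ_B)
f_A = (-59.7 − (-64.7)) / (-46.4 − (-64.7))
f_A = 5.0 / 18.3 = 0.2732

27.3%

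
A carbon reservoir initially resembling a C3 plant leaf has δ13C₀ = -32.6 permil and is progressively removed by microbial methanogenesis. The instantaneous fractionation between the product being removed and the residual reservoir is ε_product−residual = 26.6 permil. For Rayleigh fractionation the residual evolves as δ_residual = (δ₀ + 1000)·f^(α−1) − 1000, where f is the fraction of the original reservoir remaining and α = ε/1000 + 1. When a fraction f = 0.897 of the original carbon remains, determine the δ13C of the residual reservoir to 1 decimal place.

Rayleigh residual: δ_res = (δ₀ + 1000)·f^(α−1) − 1000
α = ε/1000 + 1 = 1.02660, so α − 1 = 0.02660
f^(α−1) = 0.897^(0.02660) = 0.997113
δ_res = (-32.6 + 1000) × 0.997113 − 1000 = 964.607 − 1000 = -35.39 permil

-35.4 permil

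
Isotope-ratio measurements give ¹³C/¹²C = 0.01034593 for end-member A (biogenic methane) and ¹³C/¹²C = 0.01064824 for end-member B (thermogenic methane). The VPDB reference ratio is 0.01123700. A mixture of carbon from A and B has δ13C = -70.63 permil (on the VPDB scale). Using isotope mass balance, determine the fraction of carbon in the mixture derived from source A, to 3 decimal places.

δ_A = (0.01034593/0.01123700 − 1)×1000 = (0.920702 − 1)×1000 = -79.298 permil
δ_B = (0.01064824/0.01123700 − 1)×1000 = (0.947605 − 1)×1000 = -52.395 permil
f_A = (δ_mix − δ_B)/(δ_A − δ_B) = (-70.63 − (-52.395))/(-79.298 − (-52.395))
f_A = -18.235 / -26.903 = 0.6778

0.678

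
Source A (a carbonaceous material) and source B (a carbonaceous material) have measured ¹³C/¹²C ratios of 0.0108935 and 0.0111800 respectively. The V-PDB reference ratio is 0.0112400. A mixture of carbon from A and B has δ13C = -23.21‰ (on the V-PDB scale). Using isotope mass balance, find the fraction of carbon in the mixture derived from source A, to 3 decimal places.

δ_A = (0.0108935/0.0112400 − 1)×1000 = (0.969173 − 1)×1000 = -30.827‰
δ_B = (0.0111800/0.0112400 − 1)×1000 = (0.994662 − 1)×1000 = -5.338‰
f_A = (δ_mix − δ_B)/(δ_A − δ_B) = (-23.21 − (-5.338))/(-30.827 − (-5.338))
f_A = -17.872 / -25.489 = 0.7012

0.701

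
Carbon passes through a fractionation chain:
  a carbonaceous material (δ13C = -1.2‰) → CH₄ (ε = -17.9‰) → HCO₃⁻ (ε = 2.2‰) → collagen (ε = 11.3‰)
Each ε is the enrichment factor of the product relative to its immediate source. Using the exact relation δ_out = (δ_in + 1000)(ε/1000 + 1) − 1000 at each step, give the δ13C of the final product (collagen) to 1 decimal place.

-5.8‰

step 1: δ = (-1.20 + 1000)·(-17.9/1000 + 1) − 1000 = -19.08‰
step 2: δ = (-19.08 + 1000)·(2.2/1000 + 1) − 1000 = -16.92‰
step 3: δ = (-16.92 + 1000)·(11.3/1000 + 1) − 1000 = -5.81‰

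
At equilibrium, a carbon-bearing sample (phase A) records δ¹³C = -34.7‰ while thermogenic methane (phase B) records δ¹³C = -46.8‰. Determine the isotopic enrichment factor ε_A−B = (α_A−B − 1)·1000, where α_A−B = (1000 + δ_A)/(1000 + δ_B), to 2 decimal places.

α_A−B = (1000 + -34.7) / (1000 + -46.8) = 965.3 / 953.2 = 1.012694
ε_A−B = (1.012694 − 1) × 1000 = 12.694‰
(The approximation ε ≈ δ_A − δ_B would give 12.1‰.)

12.69‰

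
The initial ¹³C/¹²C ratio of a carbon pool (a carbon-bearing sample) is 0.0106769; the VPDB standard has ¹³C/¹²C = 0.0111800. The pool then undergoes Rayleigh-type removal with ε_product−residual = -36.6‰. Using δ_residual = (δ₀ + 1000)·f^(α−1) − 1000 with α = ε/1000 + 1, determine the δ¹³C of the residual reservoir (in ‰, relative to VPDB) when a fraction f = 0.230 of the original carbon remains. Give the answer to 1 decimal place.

δ₀ = (0.0106769/0.0111800 − 1)×1000 = (0.955000 − 1)×1000 = -45.000‰
α − 1 = ε/1000 = -0.0366
f^(α−1) = 0.230^(-0.0366) = 1.055263
δ_res = (-45.000 + 1000) × 1.055263 − 1000 = 1007.776 − 1000 = 7.78‰

7.8‰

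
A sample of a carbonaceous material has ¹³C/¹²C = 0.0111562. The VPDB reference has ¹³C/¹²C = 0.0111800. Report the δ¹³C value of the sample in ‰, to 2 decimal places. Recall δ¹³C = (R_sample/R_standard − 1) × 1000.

-2.13‰

δ¹³C = (R_sample / R_standard − 1) × 1000
R_sample / R_standard = 0.0111562 / 0.0111800 = 0.997871
δ¹³C = (0.997871 − 1) × 1000 = -2.129‰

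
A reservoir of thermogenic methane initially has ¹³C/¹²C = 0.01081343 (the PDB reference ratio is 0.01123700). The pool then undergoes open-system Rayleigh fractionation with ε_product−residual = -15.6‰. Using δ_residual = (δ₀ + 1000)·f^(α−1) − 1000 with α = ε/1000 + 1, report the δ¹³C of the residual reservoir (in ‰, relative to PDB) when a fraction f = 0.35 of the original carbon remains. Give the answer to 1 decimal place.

δ₀ = (0.01081343/0.01123700 − 1)×1000 = (0.962306 − 1)×1000 = -37.694‰
α − 1 = ε/1000 = -0.0156
f^(α−1) = 0.35^(-0.0156) = 1.016512
δ_res = (-37.694 + 1000) × 1.016512 − 1000 = 978.195 − 1000 = -21.80‰

-21.8‰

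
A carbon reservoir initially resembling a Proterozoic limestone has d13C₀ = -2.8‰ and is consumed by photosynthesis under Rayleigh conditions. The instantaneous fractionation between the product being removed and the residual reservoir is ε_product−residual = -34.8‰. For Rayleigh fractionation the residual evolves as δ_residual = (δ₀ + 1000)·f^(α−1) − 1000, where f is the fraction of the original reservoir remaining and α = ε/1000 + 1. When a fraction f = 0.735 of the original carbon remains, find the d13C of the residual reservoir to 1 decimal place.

Rayleigh residual: δ_res = (δ₀ + 1000)·f^(α−1) − 1000
α = ε/1000 + 1 = 0.96520, so α − 1 = -0.03480
f^(α−1) = 0.735^(-0.03480) = 1.010772
δ_res = (-2.8 + 1000) × 1.010772 − 1000 = 1007.942 − 1000 = 7.94‰

7.9‰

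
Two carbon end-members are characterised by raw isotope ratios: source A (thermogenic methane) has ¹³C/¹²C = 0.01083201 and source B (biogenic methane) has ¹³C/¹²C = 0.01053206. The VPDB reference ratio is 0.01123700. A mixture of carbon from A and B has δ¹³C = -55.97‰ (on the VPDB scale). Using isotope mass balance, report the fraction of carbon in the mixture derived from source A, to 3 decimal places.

δ_A = (0.01083201/0.01123700 − 1)×1000 = (0.963959 − 1)×1000 = -36.041‰
δ_B = (0.01053206/0.01123700 − 1)×1000 = (0.937266 − 1)×1000 = -62.734‰
f_A = (δ_mix − δ_B)/(δ_A − δ_B) = (-55.97 − (-62.734))/(-36.041 − (-62.734))
f_A = 6.764 / 26.693 = 0.2534

0.253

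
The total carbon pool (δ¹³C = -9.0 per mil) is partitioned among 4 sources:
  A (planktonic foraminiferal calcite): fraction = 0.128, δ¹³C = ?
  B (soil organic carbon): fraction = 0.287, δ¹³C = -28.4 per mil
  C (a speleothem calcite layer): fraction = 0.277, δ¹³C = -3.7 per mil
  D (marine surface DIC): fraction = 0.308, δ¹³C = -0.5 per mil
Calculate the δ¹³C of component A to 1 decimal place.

2.6 per mil

Isotope mass balance: δ_bulk = Σ fᵢ·δᵢ.
-9.0 = 0.128×δ_A + 0.287×(-28.4) + 0.277×(-3.7) + 0.308×(-0.5)
0.128·δ_A = -9.0 − (-9.330) = 0.330
δ_A = 0.330 / 0.128 = 2.58 per mil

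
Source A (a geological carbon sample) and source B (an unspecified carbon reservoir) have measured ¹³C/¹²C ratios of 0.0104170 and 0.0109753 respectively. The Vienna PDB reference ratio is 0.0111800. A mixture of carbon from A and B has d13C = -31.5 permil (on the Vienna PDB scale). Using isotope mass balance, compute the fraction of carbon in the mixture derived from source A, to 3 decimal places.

δ_A = (0.0104170/0.0111800 − 1)×1000 = (0.931753 − 1)×1000 = -68.247 permil
δ_B = (0.0109753/0.0111800 − 1)×1000 = (0.981691 − 1)×1000 = -18.309 permil
f_A = (δ_mix − δ_B)/(δ_A − δ_B) = (-31.5 − (-18.309))/(-68.247 − (-18.309))
f_A = -13.191 / -49.937 = 0.2641

0.264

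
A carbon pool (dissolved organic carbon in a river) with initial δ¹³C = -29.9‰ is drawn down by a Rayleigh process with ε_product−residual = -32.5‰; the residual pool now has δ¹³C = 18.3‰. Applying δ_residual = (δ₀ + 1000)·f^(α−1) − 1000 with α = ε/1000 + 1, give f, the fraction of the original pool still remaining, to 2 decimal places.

α − 1 = ε/1000 = -0.0325
(δ_res + 1000)/(δ₀ + 1000) = (18.3 + 1000)/(-29.9 + 1000) = 1018.3/970.1 = 1.049686
f = 1.049686^(1/-0.0325) = exp(ln(1.049686)/-0.0325) = exp(0.04849/-0.0325)
f = exp(-1.4920) = 0.2249

0.22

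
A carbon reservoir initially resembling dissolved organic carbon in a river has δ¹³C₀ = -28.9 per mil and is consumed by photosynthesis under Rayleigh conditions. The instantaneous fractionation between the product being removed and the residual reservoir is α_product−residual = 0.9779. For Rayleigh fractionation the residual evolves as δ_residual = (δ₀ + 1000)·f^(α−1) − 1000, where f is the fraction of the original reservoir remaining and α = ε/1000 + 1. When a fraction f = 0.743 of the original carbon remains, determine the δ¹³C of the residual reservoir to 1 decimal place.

Rayleigh residual: δ_res = (δ₀ + 1000)·f^(α−1) − 1000
α − 1 = -0.02210
f^(α−1) = 0.743^(-0.02210) = 1.006587
δ_res = (-28.9 + 1000) × 1.006587 − 1000 = 977.496 − 1000 = -22.50 per mil

-22.5 per mil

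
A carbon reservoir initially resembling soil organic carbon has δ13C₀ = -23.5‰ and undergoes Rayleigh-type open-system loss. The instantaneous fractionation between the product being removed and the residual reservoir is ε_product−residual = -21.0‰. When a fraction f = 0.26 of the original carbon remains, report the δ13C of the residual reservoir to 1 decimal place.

4.5‰

Rayleigh residual: δ_res = (δ₀ + 1000)·f^(α−1) − 1000
α = ε/1000 + 1 = 0.97900, so α − 1 = -0.02100
f^(α−1) = 0.26^(-0.02100) = 1.028692
δ_res = (-23.5 + 1000) × 1.028692 − 1000 = 1004.518 − 1000 = 4.52‰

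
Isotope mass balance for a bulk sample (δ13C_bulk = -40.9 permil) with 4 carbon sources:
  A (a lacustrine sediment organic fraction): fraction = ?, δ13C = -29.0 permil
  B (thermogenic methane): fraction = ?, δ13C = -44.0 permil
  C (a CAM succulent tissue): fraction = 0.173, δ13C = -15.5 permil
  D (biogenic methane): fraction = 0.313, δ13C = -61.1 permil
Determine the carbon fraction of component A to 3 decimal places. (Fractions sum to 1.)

0.235

Let f_A and f_B be the unknown fractions; fractions sum to 1 so f_A + f_B = 0.514.
Mass balance: Σ fᵢ·δᵢ = δ_bulk ⇒ f_A·(-29.0) + f_B·(-44.0) = -40.9 − (-21.806) = -19.094
Substitute f_B = 0.514 − f_A:
f_A·(-29.0 − -44.0) = -19.094 − 0.514×(-44.0) = 3.522
f_A = 3.522 / 15.0 = 0.2348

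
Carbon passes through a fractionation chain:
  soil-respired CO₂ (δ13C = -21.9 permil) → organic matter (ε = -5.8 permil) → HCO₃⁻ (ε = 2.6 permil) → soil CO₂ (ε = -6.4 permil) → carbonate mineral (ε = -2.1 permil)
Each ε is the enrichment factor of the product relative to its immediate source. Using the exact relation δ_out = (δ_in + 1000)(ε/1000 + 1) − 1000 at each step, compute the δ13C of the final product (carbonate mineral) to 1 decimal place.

-33.3 permil

step 1: δ = (-21.90 + 1000)·(-5.8/1000 + 1) − 1000 = -27.57 permil
step 2: δ = (-27.57 + 1000)·(2.6/1000 + 1) − 1000 = -25.04 permil
step 3: δ = (-25.04 + 1000)·(-6.4/1000 + 1) − 1000 = -31.28 permil
step 4: δ = (-31.28 + 1000)·(-2.1/1000 + 1) − 1000 = -33.32 permil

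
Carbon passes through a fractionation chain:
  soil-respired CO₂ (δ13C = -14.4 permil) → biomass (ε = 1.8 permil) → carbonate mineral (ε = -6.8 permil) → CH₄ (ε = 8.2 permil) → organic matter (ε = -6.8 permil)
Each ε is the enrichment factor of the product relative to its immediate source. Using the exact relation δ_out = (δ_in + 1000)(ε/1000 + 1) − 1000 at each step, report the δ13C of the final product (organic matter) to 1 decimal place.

step 1: δ = (-14.40 + 1000)·(1.8/1000 + 1) − 1000 = -12.63 permil
step 2: δ = (-12.63 + 1000)·(-6.8/1000 + 1) − 1000 = -19.34 permil
step 3: δ = (-19.34 + 1000)·(8.2/1000 + 1) − 1000 = -11.30 permil
step 4: δ = (-11.30 + 1000)·(-6.8/1000 + 1) − 1000 = -18.02 permil

-18.0 permil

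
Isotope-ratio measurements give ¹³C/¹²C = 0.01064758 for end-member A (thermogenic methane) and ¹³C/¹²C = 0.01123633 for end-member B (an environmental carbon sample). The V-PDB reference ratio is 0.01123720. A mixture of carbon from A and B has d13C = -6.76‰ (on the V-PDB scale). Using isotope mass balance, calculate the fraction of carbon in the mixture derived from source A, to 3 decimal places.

0.128

δ_A = (0.01064758/0.01123720 − 1)×1000 = (0.947530 − 1)×1000 = -52.470‰
δ_B = (0.01123633/0.01123720 − 1)×1000 = (0.999923 − 1)×1000 = -0.077‰
f_A = (δ_mix − δ_B)/(δ_A − δ_B) = (-6.76 − (-0.077))/(-52.470 − (-0.077))
f_A = -6.683 / -52.393 = 0.1275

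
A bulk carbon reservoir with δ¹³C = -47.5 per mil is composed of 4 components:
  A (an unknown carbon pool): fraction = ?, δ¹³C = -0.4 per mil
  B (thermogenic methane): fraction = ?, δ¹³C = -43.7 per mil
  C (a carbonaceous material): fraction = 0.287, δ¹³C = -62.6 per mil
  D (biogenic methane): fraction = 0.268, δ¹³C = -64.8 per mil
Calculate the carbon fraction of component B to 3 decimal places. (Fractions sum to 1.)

Let f_B and f_A be the unknown fractions; fractions sum to 1 so f_B + f_A = 0.445.
Mass balance: Σ fᵢ·δᵢ = δ_bulk ⇒ f_B·(-43.7) + f_A·(-0.4) = -47.5 − (-35.333) = -12.167
Substitute f_A = 0.445 − f_B:
f_B·(-43.7 − -0.4) = -12.167 − 0.445×(-0.4) = -11.989
f_B = -11.989 / -43.3 = 0.2769

0.277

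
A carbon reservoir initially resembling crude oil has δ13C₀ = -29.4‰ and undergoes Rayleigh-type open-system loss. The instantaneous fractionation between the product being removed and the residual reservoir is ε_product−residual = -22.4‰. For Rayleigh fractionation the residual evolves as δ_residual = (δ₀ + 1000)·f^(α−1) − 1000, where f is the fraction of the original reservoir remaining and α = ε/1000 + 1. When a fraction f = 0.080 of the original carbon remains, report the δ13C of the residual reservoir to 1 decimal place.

27.1‰

Rayleigh residual: δ_res = (δ₀ + 1000)·f^(α−1) − 1000
α = ε/1000 + 1 = 0.97760, so α − 1 = -0.02240
f^(α−1) = 0.080^(-0.02240) = 1.058207
δ_res = (-29.4 + 1000) × 1.058207 − 1000 = 1027.096 − 1000 = 27.10‰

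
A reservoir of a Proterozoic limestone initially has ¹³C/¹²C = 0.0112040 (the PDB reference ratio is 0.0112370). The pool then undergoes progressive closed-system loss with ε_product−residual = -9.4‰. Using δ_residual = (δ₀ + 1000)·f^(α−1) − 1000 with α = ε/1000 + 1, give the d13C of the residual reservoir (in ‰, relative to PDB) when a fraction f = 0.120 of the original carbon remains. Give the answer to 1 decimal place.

δ₀ = (0.0112040/0.0112370 − 1)×1000 = (0.997063 − 1)×1000 = -2.937‰
α − 1 = ε/1000 = -0.0094
f^(α−1) = 0.120^(-0.0094) = 1.020130
δ_res = (-2.937 + 1000) × 1.020130 − 1000 = 1017.135 − 1000 = 17.13‰

17.1‰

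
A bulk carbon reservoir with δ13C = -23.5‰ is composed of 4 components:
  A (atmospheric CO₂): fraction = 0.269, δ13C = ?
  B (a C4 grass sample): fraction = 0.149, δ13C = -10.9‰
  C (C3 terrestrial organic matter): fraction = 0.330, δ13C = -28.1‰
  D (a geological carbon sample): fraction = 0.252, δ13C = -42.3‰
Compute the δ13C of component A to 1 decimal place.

Isotope mass balance: δ_bulk = Σ fᵢ·δᵢ.
-23.5 = 0.269×δ_A + 0.149×(-10.9) + 0.330×(-28.1) + 0.252×(-42.3)
0.269·δ_A = -23.5 − (-21.557) = -1.943
δ_A = -1.943 / 0.269 = -7.22‰

-7.2‰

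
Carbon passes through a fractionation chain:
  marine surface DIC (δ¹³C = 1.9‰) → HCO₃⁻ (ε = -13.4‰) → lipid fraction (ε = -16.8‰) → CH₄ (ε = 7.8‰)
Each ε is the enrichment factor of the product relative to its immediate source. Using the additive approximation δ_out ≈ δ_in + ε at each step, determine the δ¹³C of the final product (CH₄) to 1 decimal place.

-20.5‰

step 1: δ ≈ 1.9 + (-13.4) = -11.5‰
step 2: δ ≈ -11.5 + (-16.8) = -28.3‰
step 3: δ ≈ -28.3 + (7.8) = -20.5‰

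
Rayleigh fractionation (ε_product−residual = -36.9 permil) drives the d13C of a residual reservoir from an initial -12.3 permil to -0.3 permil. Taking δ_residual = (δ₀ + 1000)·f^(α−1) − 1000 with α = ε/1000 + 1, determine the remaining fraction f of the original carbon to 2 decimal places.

0.72

α − 1 = ε/1000 = -0.0369
(δ_res + 1000)/(δ₀ + 1000) = (-0.3 + 1000)/(-12.3 + 1000) = 999.7/987.7 = 1.012149
f = 1.012149^(1/-0.0369) = exp(ln(1.012149)/-0.0369) = exp(0.01208/-0.0369)
f = exp(-0.3273) = 0.7209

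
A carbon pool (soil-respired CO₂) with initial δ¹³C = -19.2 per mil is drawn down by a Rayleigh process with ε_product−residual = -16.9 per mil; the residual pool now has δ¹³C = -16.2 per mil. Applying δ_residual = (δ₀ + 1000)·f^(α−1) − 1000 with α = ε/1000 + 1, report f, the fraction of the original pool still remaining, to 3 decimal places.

0.835

α − 1 = ε/1000 = -0.0169
(δ_res + 1000)/(δ₀ + 1000) = (-16.2 + 1000)/(-19.2 + 1000) = 983.8/980.8 = 1.003059
f = 1.003059^(1/-0.0169) = exp(ln(1.003059)/-0.0169) = exp(0.00305/-0.0169)
f = exp(-0.1807) = 0.8347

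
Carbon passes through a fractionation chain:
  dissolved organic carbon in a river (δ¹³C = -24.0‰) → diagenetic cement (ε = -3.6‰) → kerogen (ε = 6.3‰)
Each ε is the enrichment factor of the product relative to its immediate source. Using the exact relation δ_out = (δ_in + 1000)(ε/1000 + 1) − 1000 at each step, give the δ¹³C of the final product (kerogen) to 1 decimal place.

-21.4‰

step 1: δ = (-24.00 + 1000)·(-3.6/1000 + 1) − 1000 = -27.51‰
step 2: δ = (-27.51 + 1000)·(6.3/1000 + 1) − 1000 = -21.39‰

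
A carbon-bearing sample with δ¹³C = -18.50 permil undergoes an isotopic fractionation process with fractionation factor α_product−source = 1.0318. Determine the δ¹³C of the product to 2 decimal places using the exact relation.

12.71 permil

δ_product = (δ_source + 1000)·α − 1000
δ_product = (-18.50 + 1000) × 1.0318 − 1000
δ_product = 1012.712 − 1000 = 12.712 permil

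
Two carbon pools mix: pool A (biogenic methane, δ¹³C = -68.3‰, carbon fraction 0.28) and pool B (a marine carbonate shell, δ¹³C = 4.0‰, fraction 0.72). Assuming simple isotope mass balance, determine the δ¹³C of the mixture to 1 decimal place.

-16.2‰

δ_mix = f_A·δ_A + f_B·δ_B
δ_mix = 0.28 × (-68.3) + 0.72 × (4.0)
δ_mix = -19.12 + 2.88 = -16.24‰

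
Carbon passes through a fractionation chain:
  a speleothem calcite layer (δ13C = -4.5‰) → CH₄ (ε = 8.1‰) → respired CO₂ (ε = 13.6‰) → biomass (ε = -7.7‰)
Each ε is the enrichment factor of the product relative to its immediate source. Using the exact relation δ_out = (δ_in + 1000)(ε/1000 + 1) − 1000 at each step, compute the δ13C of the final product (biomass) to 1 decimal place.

step 1: δ = (-4.50 + 1000)·(8.1/1000 + 1) − 1000 = 3.56‰
step 2: δ = (3.56 + 1000)·(13.6/1000 + 1) − 1000 = 17.21‰
step 3: δ = (17.21 + 1000)·(-7.7/1000 + 1) − 1000 = 9.38‰

9.4‰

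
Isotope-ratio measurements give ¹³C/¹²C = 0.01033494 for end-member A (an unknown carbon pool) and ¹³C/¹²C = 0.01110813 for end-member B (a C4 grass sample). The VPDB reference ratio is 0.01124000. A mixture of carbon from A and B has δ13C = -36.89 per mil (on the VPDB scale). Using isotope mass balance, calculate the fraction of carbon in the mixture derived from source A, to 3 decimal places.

δ_A = (0.01033494/0.01124000 − 1)×1000 = (0.919479 − 1)×1000 = -80.521 per mil
δ_B = (0.01110813/0.01124000 − 1)×1000 = (0.988268 − 1)×1000 = -11.732 per mil
f_A = (δ_mix − δ_B)/(δ_A − δ_B) = (-36.89 − (-11.732))/(-80.521 − (-11.732))
f_A = -25.158 / -68.789 = 0.3657

0.366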